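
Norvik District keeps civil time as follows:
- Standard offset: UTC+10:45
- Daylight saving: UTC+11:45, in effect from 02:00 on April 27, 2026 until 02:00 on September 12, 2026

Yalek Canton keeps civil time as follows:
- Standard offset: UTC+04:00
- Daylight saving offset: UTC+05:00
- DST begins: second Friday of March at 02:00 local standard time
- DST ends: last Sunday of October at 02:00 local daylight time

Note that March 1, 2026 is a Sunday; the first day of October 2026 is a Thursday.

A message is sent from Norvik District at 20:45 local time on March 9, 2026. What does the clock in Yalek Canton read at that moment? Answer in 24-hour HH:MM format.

March 9, 2026 does not fall between 27 April and 12 September, so daylight saving is not in effect and Norvik District is at UTC+10:45.
20:45 Norvik District − 10h45m = 10:00 UTC.
1 March 2026 is a Sunday, so the first Friday is March 6 and the second is March 13.
1 October 2026 is a Thursday, so Sundays fall on 4, 11, 18, 25; the last is October 25.
At the standard offset (UTC+04:00), 10:00 UTC + 4h = 14:00 Yalek Canton standard time.
The standard-time date in Yalek Canton, March 9, 2026, is outside the daylight-saving period (13 March – 25 October), so Yalek Canton is on standard time, UTC+04:00.
10:00 UTC + 4h = 14:00 Yalek Canton.

14:00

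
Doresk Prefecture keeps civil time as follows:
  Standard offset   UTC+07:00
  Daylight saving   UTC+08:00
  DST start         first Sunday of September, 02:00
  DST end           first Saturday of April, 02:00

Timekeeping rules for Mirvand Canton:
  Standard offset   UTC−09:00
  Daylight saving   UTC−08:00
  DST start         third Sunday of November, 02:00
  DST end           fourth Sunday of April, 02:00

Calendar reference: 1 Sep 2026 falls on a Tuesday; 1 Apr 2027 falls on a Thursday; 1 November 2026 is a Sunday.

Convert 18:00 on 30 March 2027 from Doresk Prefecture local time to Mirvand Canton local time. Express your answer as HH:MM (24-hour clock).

02:00

1 September 2026 is a Tuesday, so the first Sunday is September 6.
1 April 2027 is a Thursday, so the first Saturday is April 3.
30 March 2027 lies within the daylight-saving period (6 September 2026 – 3 April 2027), so Doresk Prefecture is on daylight time, UTC+08:00.
18:00 Doresk Prefecture − 8h = 10:00 UTC.
1 November 2026 is a Sunday, so the first Sunday is November 1 and the third is November 15.
1 April 2027 is a Thursday, so the first Sunday is April 4 and the fourth is April 25.
At the standard offset (UTC−09:00), 10:00 UTC − 9h = 01:00 Mirvand Canton standard time.
The standard-time date in Mirvand Canton, 30 March 2027, falls between 15 November 2026 and 25 April 2027, so daylight saving is in effect and Mirvand Canton is at UTC−08:00.
10:00 UTC − 8h = 02:00 Mirvand Canton.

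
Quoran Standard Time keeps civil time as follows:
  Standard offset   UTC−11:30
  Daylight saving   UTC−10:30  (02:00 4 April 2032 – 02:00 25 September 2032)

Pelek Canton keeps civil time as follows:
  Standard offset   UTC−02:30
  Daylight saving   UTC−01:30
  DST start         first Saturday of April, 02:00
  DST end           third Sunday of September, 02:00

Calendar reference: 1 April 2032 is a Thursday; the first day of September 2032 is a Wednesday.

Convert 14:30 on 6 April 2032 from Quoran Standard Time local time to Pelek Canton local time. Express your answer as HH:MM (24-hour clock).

Daylight saving runs 4 April – 25 September; 6 April 2032 is inside that window, so Quoran Standard Time is at UTC−10:30.
14:30 Quoran Standard Time + 10h30m = 01:00 UTC (rolling into the next day, 7 April 2032).
1 April 2032 is a Thursday, so the first Saturday is April 3.
1 September 2032 is a Wednesday, so the first Sunday is September 5 and the third is September 19.
At the standard offset (UTC−02:30), 01:00 UTC − 2h30m = 22:30 Pelek Canton standard time (rolling into the previous day, 6 April 2032).
The standard-time date in Pelek Canton, 6 April 2032, falls between 3 April and 19 September, so daylight saving is in effect and Pelek Canton is at UTC−01:30.
01:00 UTC − 1h30m = 23:30 Pelek Canton (rolling into the previous day, 6 April 2032).

23:30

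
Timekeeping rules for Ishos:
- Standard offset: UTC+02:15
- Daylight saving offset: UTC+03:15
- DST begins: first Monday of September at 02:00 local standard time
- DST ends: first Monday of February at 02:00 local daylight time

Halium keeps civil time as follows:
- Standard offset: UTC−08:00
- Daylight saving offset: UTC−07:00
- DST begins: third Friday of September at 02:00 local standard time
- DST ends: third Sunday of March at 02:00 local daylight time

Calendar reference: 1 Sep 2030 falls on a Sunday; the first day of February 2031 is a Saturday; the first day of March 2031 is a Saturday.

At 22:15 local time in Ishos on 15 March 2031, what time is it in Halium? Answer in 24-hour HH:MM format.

1 September 2030 is a Sunday, so the first Monday is September 2.
1 February 2031 is a Saturday, so the first Monday is February 3.
15 March 2031 does not fall between 2 September 2030 and 3 February 2031, so daylight saving is not in effect and Ishos is at UTC+02:15.
22:15 Ishos − 2h15m = 20:00 UTC.
1 September 2030 is a Sunday, so the first Friday is September 6 and the third is September 20.
1 March 2031 is a Saturday, so the first Sunday is March 2 and the third is March 16.
At the standard offset (UTC−08:00), 20:00 UTC − 8h = 12:00 Halium standard time.
Daylight saving runs 20 September 2030 – 16 March 2031; the standard-time date in Halium, 15 March 2031, is inside that window, so Halium is at UTC−07:00.
20:00 UTC − 7h = 13:00 Halium.

13:00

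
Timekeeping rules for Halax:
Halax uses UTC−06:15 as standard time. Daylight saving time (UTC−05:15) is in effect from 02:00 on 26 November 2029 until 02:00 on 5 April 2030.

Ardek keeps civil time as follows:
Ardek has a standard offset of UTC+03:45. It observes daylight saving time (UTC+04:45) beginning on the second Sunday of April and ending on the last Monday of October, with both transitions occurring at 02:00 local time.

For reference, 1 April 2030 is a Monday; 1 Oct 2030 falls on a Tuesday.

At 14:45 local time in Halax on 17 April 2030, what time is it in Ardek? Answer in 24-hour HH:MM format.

17 April 2030 does not fall between 26 November 2029 and 5 April 2030, so daylight saving is not in effect and Halax is at UTC−06:15.
14:45 Halax + 6h15m = 21:00 UTC.
1 April 2030 is a Monday, so the first Sunday is April 7 and the second is April 14.
1 October 2030 is a Tuesday, so Mondays fall on 7, 14, 21, 28; the last is October 28.
At the standard offset (UTC+03:45), 21:00 UTC + 3h45m = 00:45 Ardek standard time (rolling into the next day, 18 April 2030).
The standard-time date in Ardek, 18 April 2030, lies within the daylight-saving period (14 April – 28 October), so Ardek is on daylight time, UTC+04:45.
21:00 UTC + 4h45m = 01:45 Ardek (rolling into the next day, 18 April 2030).

01:45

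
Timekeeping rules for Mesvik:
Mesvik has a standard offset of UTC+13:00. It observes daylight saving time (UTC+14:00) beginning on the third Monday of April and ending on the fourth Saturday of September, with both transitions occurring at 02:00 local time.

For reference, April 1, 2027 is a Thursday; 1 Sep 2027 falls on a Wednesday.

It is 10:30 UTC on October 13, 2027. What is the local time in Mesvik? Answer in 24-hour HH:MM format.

23:30

1 April 2027 is a Thursday, so the first Monday is April 5 and the third is April 19.
1 September 2027 is a Wednesday, so the first Saturday is September 4 and the fourth is September 25.
At the standard offset (UTC+13:00), 10:30 UTC + 13h = 23:30 Mesvik standard time.
Daylight saving runs 19 April – 25 September; the standard-time date in Mesvik, October 13, 2027, is outside that window, so Mesvik is on standard time at UTC+13:00.
10:30 UTC + 13h = 23:30 local.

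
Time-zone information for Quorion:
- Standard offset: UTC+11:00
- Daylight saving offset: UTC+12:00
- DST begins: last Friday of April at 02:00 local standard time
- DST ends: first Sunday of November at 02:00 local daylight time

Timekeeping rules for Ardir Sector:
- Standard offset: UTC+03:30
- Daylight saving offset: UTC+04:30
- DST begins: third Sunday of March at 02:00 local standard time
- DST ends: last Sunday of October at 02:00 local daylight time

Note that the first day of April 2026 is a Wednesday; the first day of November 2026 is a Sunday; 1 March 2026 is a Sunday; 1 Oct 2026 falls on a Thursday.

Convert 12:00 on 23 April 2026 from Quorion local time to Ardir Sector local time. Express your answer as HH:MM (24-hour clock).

1 April 2026 is a Wednesday, so Fridays fall on 3, 10, 17, 24; the last is April 24.
1 November 2026 is a Sunday, so the first Sunday is November 1.
Daylight saving runs 24 April – 1 November; 23 April 2026 is outside that window, so Quorion is on standard time at UTC+11:00.
12:00 Quorion − 11h = 01:00 UTC.
1 March 2026 is a Sunday, so the first Sunday is March 1 and the third is March 15.
1 October 2026 is a Thursday, so Sundays fall on 4, 11, 18, 25; the last is October 25.
At the standard offset (UTC+03:30), 01:00 UTC + 3h30m = 04:30 Ardir Sector standard time.
The standard-time date in Ardir Sector, 23 April 2026, falls between 15 March and 25 October, so daylight saving is in effect and Ardir Sector is at UTC+04:30.
01:00 UTC + 4h30m = 05:30 Ardir Sector.

05:30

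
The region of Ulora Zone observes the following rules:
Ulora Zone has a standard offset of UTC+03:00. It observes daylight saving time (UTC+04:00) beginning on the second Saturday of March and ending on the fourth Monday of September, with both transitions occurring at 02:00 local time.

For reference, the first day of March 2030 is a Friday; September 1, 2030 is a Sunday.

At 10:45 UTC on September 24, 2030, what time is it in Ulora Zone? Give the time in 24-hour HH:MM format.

1 March 2030 is a Friday, so the first Saturday is March 2 and the second is March 9.
1 September 2030 is a Sunday, so the first Monday is September 2 and the fourth is September 23.
At the standard offset (UTC+03:00), 10:45 UTC + 3h = 13:45 Ulora Zone standard time.
The standard-time date in Ulora Zone, September 24, 2030, does not fall between 9 March and 23 September, so daylight saving is not in effect and Ulora Zone is at UTC+03:00.
10:45 UTC + 3h = 13:45 local.

13:45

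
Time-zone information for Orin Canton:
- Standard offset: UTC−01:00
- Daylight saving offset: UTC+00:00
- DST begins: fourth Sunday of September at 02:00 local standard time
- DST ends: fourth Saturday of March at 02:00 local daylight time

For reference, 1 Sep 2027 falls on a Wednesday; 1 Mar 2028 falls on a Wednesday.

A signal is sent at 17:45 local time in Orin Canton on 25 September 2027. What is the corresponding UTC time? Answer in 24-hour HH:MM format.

1 September 2027 is a Wednesday, so the first Sunday is September 5 and the fourth is September 26.
1 March 2028 is a Wednesday, so the first Saturday is March 4 and the fourth is March 25.
Daylight saving runs 26 September 2027 – 25 March 2028; 25 September 2027 is outside that window, so Orin Canton is on standard time at UTC−01:00.
17:45 local + 1h = 18:45 UTC.

18:45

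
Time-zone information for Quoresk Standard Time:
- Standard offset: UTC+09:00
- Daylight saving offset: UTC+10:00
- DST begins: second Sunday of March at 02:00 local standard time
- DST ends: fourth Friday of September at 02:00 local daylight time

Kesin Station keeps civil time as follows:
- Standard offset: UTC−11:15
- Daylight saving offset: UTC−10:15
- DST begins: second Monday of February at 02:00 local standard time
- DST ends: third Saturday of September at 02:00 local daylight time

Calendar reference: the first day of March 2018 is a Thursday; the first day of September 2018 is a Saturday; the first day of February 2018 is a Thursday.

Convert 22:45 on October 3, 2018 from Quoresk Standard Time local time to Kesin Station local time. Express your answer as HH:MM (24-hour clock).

1 March 2018 is a Thursday, so the first Sunday is March 4 and the second is March 11.
1 September 2018 is a Saturday, so the first Friday is September 7 and the fourth is September 28.
October 3, 2018 does not fall between 11 March and 28 September, so daylight saving is not in effect and Quoresk Standard Time is at UTC+09:00.
22:45 Quoresk Standard Time − 9h = 13:45 UTC.
1 February 2018 is a Thursday, so the first Monday is February 5 and the second is February 12.
1 September 2018 is a Saturday, so the first Saturday is September 1 and the third is September 15.
At the standard offset (UTC−11:15), 13:45 UTC − 11h15m = 02:30 Kesin Station standard time.
The standard-time date in Kesin Station, October 3, 2018, does not fall between 12 February and 15 September, so daylight saving is not in effect and Kesin Station is at UTC−11:15.
13:45 UTC − 11h15m = 02:30 Kesin Station.

02:30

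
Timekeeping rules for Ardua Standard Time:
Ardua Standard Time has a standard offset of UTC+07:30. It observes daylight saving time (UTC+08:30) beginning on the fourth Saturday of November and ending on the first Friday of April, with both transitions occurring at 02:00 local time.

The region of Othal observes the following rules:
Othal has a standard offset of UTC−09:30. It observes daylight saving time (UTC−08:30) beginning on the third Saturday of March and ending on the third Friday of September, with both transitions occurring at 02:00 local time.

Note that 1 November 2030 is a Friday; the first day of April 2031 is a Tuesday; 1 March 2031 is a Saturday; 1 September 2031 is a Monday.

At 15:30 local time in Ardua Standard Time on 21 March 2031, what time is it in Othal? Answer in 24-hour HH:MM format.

22:30

1 November 2030 is a Friday, so the first Saturday is November 2 and the fourth is November 23.
1 April 2031 is a Tuesday, so the first Friday is April 4.
21 March 2031 lies within the daylight-saving period (23 November 2030 – 4 April 2031), so Ardua Standard Time is on daylight time, UTC+08:30.
15:30 Ardua Standard Time − 8h30m = 07:00 UTC.
1 March 2031 is a Saturday, so the first Saturday is March 1 and the third is March 15.
1 September 2031 is a Monday, so the first Friday is September 5 and the third is September 19.
At the standard offset (UTC−09:30), 07:00 UTC − 9h30m = 21:30 Othal standard time (rolling into the previous day, 20 March 2031).
Daylight saving runs 15 March – 19 September; the standard-time date in Othal, 20 March 2031, is inside that window, so Othal is at UTC−08:30.
07:00 UTC − 8h30m = 22:30 Othal (rolling into the previous day, 20 March 2031).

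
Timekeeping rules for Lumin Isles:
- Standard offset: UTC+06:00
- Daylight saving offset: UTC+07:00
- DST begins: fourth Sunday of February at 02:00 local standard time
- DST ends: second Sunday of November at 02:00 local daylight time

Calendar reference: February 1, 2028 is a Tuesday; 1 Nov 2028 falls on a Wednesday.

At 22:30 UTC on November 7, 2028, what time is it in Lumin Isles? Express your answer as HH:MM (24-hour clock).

1 February 2028 is a Tuesday, so the first Sunday is February 6 and the fourth is February 27.
1 November 2028 is a Wednesday, so the first Sunday is November 5 and the second is November 12.
At the standard offset (UTC+06:00), 22:30 UTC + 6h = 04:30 Lumin Isles standard time (rolling into the next day, 8 November 2028).
The standard-time date in Lumin Isles, November 8, 2028, falls between 27 February and 12 November, so daylight saving is in effect and Lumin Isles is at UTC+07:00.
22:30 UTC + 7h = 05:30 local (rolling into the next day, 8 November 2028).

05:30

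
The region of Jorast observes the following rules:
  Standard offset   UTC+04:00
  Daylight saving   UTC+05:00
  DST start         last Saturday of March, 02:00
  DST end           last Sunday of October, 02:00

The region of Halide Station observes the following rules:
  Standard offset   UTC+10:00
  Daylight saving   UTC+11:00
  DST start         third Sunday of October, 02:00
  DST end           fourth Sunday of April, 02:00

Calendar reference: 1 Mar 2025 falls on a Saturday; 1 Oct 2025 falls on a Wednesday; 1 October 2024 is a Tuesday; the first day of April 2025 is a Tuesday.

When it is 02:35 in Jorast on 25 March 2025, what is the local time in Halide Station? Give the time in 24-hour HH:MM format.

1 March 2025 is a Saturday, so Saturdays fall on 1, 8, 15, 22, 29; the last is March 29.
1 October 2025 is a Wednesday, so Sundays fall on 5, 12, 19, 26; the last is October 26.
25 March 2025 is outside the daylight-saving period (29 March – 26 October), so Jorast is on standard time, UTC+04:00.
02:35 Jorast − 4h = 22:35 UTC (rolling into the previous day, 24 March 2025).
1 October 2024 is a Tuesday, so the first Sunday is October 6 and the third is October 20.
1 April 2025 is a Tuesday, so the first Sunday is April 6 and the fourth is April 27.
At the standard offset (UTC+10:00), 22:35 UTC + 10h = 08:35 Halide Station standard time (rolling into the next day, 25 March 2025).
The standard-time date in Halide Station, 25 March 2025, falls between 20 October 2024 and 27 April 2025, so daylight saving is in effect and Halide Station is at UTC+11:00.
22:35 UTC + 11h = 09:35 Halide Station (rolling into the next day, 25 March 2025).

09:35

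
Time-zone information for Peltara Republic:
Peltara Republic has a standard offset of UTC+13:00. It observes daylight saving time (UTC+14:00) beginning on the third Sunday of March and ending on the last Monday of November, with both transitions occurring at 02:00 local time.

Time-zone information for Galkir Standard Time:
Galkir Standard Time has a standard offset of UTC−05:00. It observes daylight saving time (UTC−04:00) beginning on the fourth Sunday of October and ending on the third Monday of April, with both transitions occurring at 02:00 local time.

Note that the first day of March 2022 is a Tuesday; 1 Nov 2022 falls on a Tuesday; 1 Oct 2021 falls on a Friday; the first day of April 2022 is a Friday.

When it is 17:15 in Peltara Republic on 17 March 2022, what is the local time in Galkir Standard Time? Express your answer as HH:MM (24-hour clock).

1 March 2022 is a Tuesday, so the first Sunday is March 6 and the third is March 20.
1 November 2022 is a Tuesday, so Mondays fall on 7, 14, 21, 28; the last is November 28.
17 March 2022 is outside the daylight-saving period (20 March – 28 November), so Peltara Republic is on standard time, UTC+13:00.
17:15 Peltara Republic − 13h = 04:15 UTC.
1 October 2021 is a Friday, so the first Sunday is October 3 and the fourth is October 24.
1 April 2022 is a Friday, so the first Monday is April 4 and the third is April 18.
At the standard offset (UTC−05:00), 04:15 UTC − 5h = 23:15 Galkir Standard Time standard time (rolling into the previous day, 16 March 2022).
The standard-time date in Galkir Standard Time, 16 March 2022, lies within the daylight-saving period (24 October 2021 – 18 April 2022), so Galkir Standard Time is on daylight time, UTC−04:00.
04:15 UTC − 4h = 00:15 Galkir Standard Time.

00:15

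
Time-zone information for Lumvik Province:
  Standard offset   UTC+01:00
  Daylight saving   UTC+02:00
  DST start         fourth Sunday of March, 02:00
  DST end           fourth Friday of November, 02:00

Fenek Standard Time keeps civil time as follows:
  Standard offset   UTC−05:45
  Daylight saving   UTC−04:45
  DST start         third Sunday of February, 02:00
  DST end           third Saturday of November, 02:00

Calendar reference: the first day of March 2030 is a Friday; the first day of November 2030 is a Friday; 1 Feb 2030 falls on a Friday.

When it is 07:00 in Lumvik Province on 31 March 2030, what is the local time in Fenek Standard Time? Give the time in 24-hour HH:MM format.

00:15

1 March 2030 is a Friday, so the first Sunday is March 3 and the fourth is March 24.
1 November 2030 is a Friday, so the first Friday is November 1 and the fourth is November 22.
31 March 2030 falls between 24 March and 22 November, so daylight saving is in effect and Lumvik Province is at UTC+02:00.
07:00 Lumvik Province − 2h = 05:00 UTC.
1 February 2030 is a Friday, so the first Sunday is February 3 and the third is February 17.
1 November 2030 is a Friday, so the first Saturday is November 2 and the third is November 16.
At the standard offset (UTC−05:45), 05:00 UTC − 5h45m = 23:15 Fenek Standard Time standard time (rolling into the previous day, 30 March 2030).
The standard-time date in Fenek Standard Time, 30 March 2030, falls between 17 February and 16 November, so daylight saving is in effect and Fenek Standard Time is at UTC−04:45.
05:00 UTC − 4h45m = 00:15 Fenek Standard Time.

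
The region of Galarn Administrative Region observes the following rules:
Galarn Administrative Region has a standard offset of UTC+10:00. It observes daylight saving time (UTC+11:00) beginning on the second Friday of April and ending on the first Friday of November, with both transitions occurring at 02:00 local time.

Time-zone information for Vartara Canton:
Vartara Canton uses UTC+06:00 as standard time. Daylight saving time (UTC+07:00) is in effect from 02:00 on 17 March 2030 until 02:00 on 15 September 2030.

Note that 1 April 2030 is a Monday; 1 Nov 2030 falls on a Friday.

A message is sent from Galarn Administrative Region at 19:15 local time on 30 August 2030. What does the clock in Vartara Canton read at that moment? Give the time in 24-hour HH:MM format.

15:15

1 April 2030 is a Monday, so the first Friday is April 5 and the second is April 12.
1 November 2030 is a Friday, so the first Friday is November 1.
30 August 2030 lies within the daylight-saving period (12 April – 1 November), so Galarn Administrative Region is on daylight time, UTC+11:00.
19:15 Galarn Administrative Region − 11h = 08:15 UTC.
At the standard offset (UTC+06:00), 08:15 UTC + 6h = 14:15 Vartara Canton standard time.
The standard-time date in Vartara Canton, 30 August 2030, lies within the daylight-saving period (17 March – 15 September), so Vartara Canton is on daylight time, UTC+07:00.
08:15 UTC + 7h = 15:15 Vartara Canton.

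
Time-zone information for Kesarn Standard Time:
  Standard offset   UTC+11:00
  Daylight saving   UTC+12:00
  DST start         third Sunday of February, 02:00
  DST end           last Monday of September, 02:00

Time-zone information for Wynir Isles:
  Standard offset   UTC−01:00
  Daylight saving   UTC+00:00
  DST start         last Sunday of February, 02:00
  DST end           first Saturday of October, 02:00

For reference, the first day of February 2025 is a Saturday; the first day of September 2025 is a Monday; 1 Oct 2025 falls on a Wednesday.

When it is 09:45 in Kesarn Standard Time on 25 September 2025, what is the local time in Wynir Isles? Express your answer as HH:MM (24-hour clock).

21:45

1 February 2025 is a Saturday, so the first Sunday is February 2 and the third is February 16.
1 September 2025 is a Monday, so Mondays fall on 1, 8, 15, 22, 29; the last is September 29.
Daylight saving runs 16 February – 29 September; 25 September 2025 is inside that window, so Kesarn Standard Time is at UTC+12:00.
09:45 Kesarn Standard Time − 12h = 21:45 UTC (rolling into the previous day, 24 September 2025).
1 February 2025 is a Saturday, so Sundays fall on 2, 9, 16, 23; the last is February 23.
1 October 2025 is a Wednesday, so the first Saturday is October 4.
At the standard offset (UTC−01:00), 21:45 UTC − 1h = 20:45 Wynir Isles standard time.
Daylight saving runs 23 February – 4 October; the standard-time date in Wynir Isles, 24 September 2025, is inside that window, so Wynir Isles is at UTC+00:00.
21:45 UTC + 0h = 21:45 Wynir Isles.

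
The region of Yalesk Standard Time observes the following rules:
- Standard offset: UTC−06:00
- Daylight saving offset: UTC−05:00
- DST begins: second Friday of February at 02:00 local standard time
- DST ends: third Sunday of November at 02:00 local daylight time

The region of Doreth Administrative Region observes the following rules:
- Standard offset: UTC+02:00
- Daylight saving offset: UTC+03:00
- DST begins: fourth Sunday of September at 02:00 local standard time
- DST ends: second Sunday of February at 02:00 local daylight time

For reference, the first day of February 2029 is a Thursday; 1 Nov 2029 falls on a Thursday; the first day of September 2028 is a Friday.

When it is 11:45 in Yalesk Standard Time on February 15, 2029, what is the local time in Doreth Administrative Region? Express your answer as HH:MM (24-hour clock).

18:45

1 February 2029 is a Thursday, so the first Friday is February 2 and the second is February 9.
1 November 2029 is a Thursday, so the first Sunday is November 4 and the third is November 18.
February 15, 2029 falls between 9 February and 18 November, so daylight saving is in effect and Yalesk Standard Time is at UTC−05:00.
11:45 Yalesk Standard Time + 5h = 16:45 UTC.
1 September 2028 is a Friday, so the first Sunday is September 3 and the fourth is September 24.
1 February 2029 is a Thursday, so the first Sunday is February 4 and the second is February 11.
At the standard offset (UTC+02:00), 16:45 UTC + 2h = 18:45 Doreth Administrative Region standard time.
Daylight saving runs 24 September 2028 – 11 February 2029; the standard-time date in Doreth Administrative Region, February 15, 2029, is outside that window, so Doreth Administrative Region is on standard time at UTC+02:00.
16:45 UTC + 2h = 18:45 Doreth Administrative Region.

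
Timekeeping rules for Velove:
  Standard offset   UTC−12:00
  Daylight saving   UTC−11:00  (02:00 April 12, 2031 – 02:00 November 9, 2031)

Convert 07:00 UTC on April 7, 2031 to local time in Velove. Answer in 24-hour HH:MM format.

At the standard offset (UTC−12:00), 07:00 UTC − 12h = 19:00 Velove standard time (rolling into the previous day, 6 April 2031).
The standard-time date in Velove, April 6, 2031, is outside the daylight-saving period (12 April – 9 November), so Velove is on standard time, UTC−12:00.
07:00 UTC − 12h = 19:00 local (rolling into the previous day, 6 April 2031).

19:00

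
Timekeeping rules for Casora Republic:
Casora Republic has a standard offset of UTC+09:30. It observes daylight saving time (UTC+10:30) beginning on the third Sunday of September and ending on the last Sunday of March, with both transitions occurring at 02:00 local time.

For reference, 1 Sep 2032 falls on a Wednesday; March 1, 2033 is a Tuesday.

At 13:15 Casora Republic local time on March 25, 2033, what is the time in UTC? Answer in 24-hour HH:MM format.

1 September 2032 is a Wednesday, so the first Sunday is September 5 and the third is September 19.
1 March 2033 is a Tuesday, so Sundays fall on 6, 13, 20, 27; the last is March 27.
March 25, 2033 lies within the daylight-saving period (19 September 2032 – 27 March 2033), so Casora Republic is on daylight time, UTC+10:30.
13:15 local − 10h30m = 02:45 UTC.

02:45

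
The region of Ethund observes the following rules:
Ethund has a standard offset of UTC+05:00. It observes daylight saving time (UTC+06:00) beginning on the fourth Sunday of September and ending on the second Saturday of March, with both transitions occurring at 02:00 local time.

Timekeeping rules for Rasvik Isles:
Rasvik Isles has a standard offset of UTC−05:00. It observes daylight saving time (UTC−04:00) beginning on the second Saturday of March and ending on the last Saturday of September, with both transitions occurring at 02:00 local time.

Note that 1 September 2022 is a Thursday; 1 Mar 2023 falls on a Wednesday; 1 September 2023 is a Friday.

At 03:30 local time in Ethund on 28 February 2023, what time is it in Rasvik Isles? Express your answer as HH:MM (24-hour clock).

16:30

1 September 2022 is a Thursday, so the first Sunday is September 4 and the fourth is September 25.
1 March 2023 is a Wednesday, so the first Saturday is March 4 and the second is March 11.
Daylight saving runs 25 September 2022 – 11 March 2023; 28 February 2023 is inside that window, so Ethund is at UTC+06:00.
03:30 Ethund − 6h = 21:30 UTC (rolling into the previous day, 27 February 2023).
1 March 2023 is a Wednesday, so the first Saturday is March 4 and the second is March 11.
1 September 2023 is a Friday, so Saturdays fall on 2, 9, 16, 23, 30; the last is September 30.
At the standard offset (UTC−05:00), 21:30 UTC − 5h = 16:30 Rasvik Isles standard time.
The standard-time date in Rasvik Isles, 27 February 2023, does not fall between 11 March and 30 September, so daylight saving is not in effect and Rasvik Isles is at UTC−05:00.
21:30 UTC − 5h = 16:30 Rasvik Isles.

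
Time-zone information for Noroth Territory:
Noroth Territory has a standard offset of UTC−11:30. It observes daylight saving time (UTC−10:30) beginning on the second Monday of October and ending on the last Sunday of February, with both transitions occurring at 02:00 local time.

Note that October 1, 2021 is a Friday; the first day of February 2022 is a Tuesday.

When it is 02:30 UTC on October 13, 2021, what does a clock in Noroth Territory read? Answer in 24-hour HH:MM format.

1 October 2021 is a Friday, so the first Monday is October 4 and the second is October 11.
1 February 2022 is a Tuesday, so Sundays fall on 6, 13, 20, 27; the last is February 27.
At the standard offset (UTC−11:30), 02:30 UTC − 11h30m = 15:00 Noroth Territory standard time (rolling into the previous day, 12 October 2021).
The standard-time date in Noroth Territory, October 12, 2021, falls between 11 October 2021 and 27 February 2022, so daylight saving is in effect and Noroth Territory is at UTC−10:30.
02:30 UTC − 10h30m = 16:00 local (rolling into the previous day, 12 October 2021).

16:00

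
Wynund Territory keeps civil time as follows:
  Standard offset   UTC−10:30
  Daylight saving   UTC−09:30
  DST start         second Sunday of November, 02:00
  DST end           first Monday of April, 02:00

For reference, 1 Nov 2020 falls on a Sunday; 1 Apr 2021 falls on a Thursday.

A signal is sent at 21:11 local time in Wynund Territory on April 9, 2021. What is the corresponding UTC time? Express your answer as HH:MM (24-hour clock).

07:41

1 November 2020 is a Sunday, so the first Sunday is November 1 and the second is November 8.
1 April 2021 is a Thursday, so the first Monday is April 5.
April 9, 2021 is outside the daylight-saving period (8 November 2020 – 5 April 2021), so Wynund Territory is on standard time, UTC−10:30.
21:11 local + 10h30m = 07:41 UTC (rolling into the next day, 10 April 2021).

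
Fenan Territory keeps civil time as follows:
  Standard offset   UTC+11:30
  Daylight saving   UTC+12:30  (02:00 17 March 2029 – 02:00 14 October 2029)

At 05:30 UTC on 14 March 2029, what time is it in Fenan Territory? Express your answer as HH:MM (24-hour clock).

17:00

At the standard offset (UTC+11:30), 05:30 UTC + 11h30m = 17:00 Fenan Territory standard time.
The standard-time date in Fenan Territory, 14 March 2029, does not fall between 17 March and 14 October, so daylight saving is not in effect and Fenan Territory is at UTC+11:30.
05:30 UTC + 11h30m = 17:00 local.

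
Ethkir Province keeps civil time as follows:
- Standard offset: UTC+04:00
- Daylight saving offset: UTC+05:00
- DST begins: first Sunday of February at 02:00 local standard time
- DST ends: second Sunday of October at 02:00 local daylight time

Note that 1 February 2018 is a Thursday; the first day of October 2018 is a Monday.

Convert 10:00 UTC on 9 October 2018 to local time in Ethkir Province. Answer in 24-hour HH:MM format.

1 February 2018 is a Thursday, so the first Sunday is February 4.
1 October 2018 is a Monday, so the first Sunday is October 7 and the second is October 14.
At the standard offset (UTC+04:00), 10:00 UTC + 4h = 14:00 Ethkir Province standard time.
The standard-time date in Ethkir Province, 9 October 2018, lies within the daylight-saving period (4 February – 14 October), so Ethkir Province is on daylight time, UTC+05:00.
10:00 UTC + 5h = 15:00 local.

15:00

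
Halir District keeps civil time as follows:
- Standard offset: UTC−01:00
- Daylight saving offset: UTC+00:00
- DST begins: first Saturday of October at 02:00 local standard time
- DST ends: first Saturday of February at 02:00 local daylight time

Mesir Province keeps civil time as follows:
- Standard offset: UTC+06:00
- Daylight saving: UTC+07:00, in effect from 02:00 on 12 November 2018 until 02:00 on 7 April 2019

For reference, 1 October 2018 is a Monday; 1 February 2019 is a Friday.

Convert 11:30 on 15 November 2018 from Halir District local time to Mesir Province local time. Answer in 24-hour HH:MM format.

18:30

1 October 2018 is a Monday, so the first Saturday is October 6.
1 February 2019 is a Friday, so the first Saturday is February 2.
Daylight saving runs 6 October 2018 – 2 February 2019; 15 November 2018 is inside that window, so Halir District is at UTC+00:00.
11:30 Halir District − 0h = 11:30 UTC.
At the standard offset (UTC+06:00), 11:30 UTC + 6h = 17:30 Mesir Province standard time.
The standard-time date in Mesir Province, 15 November 2018, lies within the daylight-saving period (12 November 2018 – 7 April 2019), so Mesir Province is on daylight time, UTC+07:00.
11:30 UTC + 7h = 18:30 Mesir Province.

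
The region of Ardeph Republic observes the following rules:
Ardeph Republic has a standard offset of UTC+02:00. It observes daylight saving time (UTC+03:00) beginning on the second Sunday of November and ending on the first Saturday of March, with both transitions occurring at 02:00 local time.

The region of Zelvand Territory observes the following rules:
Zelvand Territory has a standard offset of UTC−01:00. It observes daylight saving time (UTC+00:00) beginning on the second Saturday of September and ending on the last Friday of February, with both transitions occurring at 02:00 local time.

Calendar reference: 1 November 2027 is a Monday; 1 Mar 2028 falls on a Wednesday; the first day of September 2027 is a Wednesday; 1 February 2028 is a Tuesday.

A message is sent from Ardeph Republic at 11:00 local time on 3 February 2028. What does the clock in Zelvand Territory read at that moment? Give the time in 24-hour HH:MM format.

1 November 2027 is a Monday, so the first Sunday is November 7 and the second is November 14.
1 March 2028 is a Wednesday, so the first Saturday is March 4.
Daylight saving runs 14 November 2027 – 4 March 2028; 3 February 2028 is inside that window, so Ardeph Republic is at UTC+03:00.
11:00 Ardeph Republic − 3h = 08:00 UTC.
1 September 2027 is a Wednesday, so the first Saturday is September 4 and the second is September 11.
1 February 2028 is a Tuesday, so Fridays fall on 4, 11, 18, 25; the last is February 25.
At the standard offset (UTC−01:00), 08:00 UTC − 1h = 07:00 Zelvand Territory standard time.
The standard-time date in Zelvand Territory, 3 February 2028, lies within the daylight-saving period (11 September 2027 – 25 February 2028), so Zelvand Territory is on daylight time, UTC+00:00.
08:00 UTC + 0h = 08:00 Zelvand Territory.

08:00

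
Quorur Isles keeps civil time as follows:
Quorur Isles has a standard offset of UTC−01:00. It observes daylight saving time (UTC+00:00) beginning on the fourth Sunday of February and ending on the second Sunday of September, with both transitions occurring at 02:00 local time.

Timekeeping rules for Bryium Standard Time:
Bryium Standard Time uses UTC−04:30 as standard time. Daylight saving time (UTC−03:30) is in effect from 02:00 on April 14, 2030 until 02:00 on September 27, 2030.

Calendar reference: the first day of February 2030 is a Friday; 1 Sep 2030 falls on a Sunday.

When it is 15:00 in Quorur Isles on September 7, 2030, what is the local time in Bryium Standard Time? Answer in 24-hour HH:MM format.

1 February 2030 is a Friday, so the first Sunday is February 3 and the fourth is February 24.
1 September 2030 is a Sunday, so the first Sunday is September 1 and the second is September 8.
September 7, 2030 lies within the daylight-saving period (24 February – 8 September), so Quorur Isles is on daylight time, UTC+00:00.
15:00 Quorur Isles − 0h = 15:00 UTC.
At the standard offset (UTC−04:30), 15:00 UTC − 4h30m = 10:30 Bryium Standard Time standard time.
Daylight saving runs 14 April – 27 September; the standard-time date in Bryium Standard Time, September 7, 2030, is inside that window, so Bryium Standard Time is at UTC−03:30.
15:00 UTC − 3h30m = 11:30 Bryium Standard Time.

11:30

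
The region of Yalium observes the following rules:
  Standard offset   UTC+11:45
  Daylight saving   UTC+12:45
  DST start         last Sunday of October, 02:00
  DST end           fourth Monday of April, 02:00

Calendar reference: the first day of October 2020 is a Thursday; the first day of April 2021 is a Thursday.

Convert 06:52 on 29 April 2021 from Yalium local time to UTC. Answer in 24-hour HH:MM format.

1 October 2020 is a Thursday, so Sundays fall on 4, 11, 18, 25; the last is October 25.
1 April 2021 is a Thursday, so the first Monday is April 5 and the fourth is April 26.
29 April 2021 does not fall between 25 October 2020 and 26 April 2021, so daylight saving is not in effect and Yalium is at UTC+11:45.
06:52 local − 11h45m = 19:07 UTC (rolling into the previous day, 28 April 2021).

19:07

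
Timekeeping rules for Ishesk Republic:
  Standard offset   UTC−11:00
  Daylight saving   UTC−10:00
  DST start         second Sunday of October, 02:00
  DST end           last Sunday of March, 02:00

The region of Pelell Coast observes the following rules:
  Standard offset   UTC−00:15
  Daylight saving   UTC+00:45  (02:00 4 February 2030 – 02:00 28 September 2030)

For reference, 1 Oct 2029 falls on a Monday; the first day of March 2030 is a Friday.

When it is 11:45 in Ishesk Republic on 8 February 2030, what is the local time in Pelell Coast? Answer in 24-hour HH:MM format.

22:30

1 October 2029 is a Monday, so the first Sunday is October 7 and the second is October 14.
1 March 2030 is a Friday, so Sundays fall on 3, 10, 17, 24, 31; the last is March 31.
8 February 2030 lies within the daylight-saving period (14 October 2029 – 31 March 2030), so Ishesk Republic is on daylight time, UTC−10:00.
11:45 Ishesk Republic + 10h = 21:45 UTC.
At the standard offset (UTC−00:15), 21:45 UTC − 0h15m = 21:30 Pelell Coast standard time.
The standard-time date in Pelell Coast, 8 February 2030, lies within the daylight-saving period (4 February – 28 September), so Pelell Coast is on daylight time, UTC+00:45.
21:45 UTC + 0h45m = 22:30 Pelell Coast.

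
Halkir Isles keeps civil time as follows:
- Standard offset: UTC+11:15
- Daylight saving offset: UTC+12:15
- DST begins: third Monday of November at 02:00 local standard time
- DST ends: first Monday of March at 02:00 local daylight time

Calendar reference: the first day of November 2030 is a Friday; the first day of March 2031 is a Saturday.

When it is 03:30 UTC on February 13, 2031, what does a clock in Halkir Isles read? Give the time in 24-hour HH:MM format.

15:45

1 November 2030 is a Friday, so the first Monday is November 4 and the third is November 18.
1 March 2031 is a Saturday, so the first Monday is March 3.
At the standard offset (UTC+11:15), 03:30 UTC + 11h15m = 14:45 Halkir Isles standard time.
The standard-time date in Halkir Isles, February 13, 2031, falls between 18 November 2030 and 3 March 2031, so daylight saving is in effect and Halkir Isles is at UTC+12:15.
03:30 UTC + 12h15m = 15:45 local.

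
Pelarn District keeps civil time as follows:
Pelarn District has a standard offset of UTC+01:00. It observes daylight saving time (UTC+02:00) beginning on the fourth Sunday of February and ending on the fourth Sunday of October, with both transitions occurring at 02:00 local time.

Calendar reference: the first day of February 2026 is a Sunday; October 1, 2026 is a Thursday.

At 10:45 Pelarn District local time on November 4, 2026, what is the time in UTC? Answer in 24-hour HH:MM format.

09:45

1 February 2026 is a Sunday, so the first Sunday is February 1 and the fourth is February 22.
1 October 2026 is a Thursday, so the first Sunday is October 4 and the fourth is October 25.
Daylight saving runs 22 February – 25 October; November 4, 2026 is outside that window, so Pelarn District is on standard time at UTC+01:00.
10:45 local − 1h = 09:45 UTC.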